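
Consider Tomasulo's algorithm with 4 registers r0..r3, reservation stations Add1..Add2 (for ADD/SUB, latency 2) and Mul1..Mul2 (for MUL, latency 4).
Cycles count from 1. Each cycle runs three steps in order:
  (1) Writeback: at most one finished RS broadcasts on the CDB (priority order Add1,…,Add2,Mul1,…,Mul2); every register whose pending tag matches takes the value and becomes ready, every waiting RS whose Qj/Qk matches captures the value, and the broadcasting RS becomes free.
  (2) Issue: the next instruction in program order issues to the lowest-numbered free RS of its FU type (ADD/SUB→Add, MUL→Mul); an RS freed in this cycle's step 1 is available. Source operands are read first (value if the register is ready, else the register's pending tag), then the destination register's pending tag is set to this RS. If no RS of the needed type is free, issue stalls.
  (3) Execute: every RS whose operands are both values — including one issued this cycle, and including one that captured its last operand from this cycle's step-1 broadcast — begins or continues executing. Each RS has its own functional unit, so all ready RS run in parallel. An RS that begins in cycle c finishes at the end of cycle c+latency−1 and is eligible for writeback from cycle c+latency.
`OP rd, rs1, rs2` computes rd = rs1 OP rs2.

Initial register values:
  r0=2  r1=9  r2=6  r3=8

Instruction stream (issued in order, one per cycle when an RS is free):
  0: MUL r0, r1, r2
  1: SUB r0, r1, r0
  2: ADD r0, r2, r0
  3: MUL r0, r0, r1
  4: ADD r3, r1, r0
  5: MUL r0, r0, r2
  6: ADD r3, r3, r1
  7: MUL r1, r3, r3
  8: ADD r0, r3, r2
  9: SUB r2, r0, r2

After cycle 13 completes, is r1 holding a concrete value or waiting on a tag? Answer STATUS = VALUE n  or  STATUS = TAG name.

STATUS = TAG Mul2

c1: issue MUL r0<-Mul1 | r0:Mul1,r1:9,r2:6,r3:8
c2: issue SUB r0<-Add1 | r0:Add1,r1:9,r2:6,r3:8
c3: issue ADD r0<-Add2 | r0:Add2,r1:9,r2:6,r3:8
c4: issue MUL r0<-Mul2 | r0:Mul2,r1:9,r2:6,r3:8
c5: CDB Mul1=54; stall | r0:Mul2,r1:9,r2:6,r3:8
c6: stall | r0:Mul2,r1:9,r2:6,r3:8
c7: CDB Add1=-45; issue ADD r3<-Add1 | r0:Mul2,r1:9,r2:6,r3:Add1
c8: issue MUL r0<-Mul1 | r0:Mul1,r1:9,r2:6,r3:Add1
c9: CDB Add2=-39; issue ADD r3<-Add2 | r0:Mul1,r1:9,r2:6,r3:Add2
c10: stall | r0:Mul1,r1:9,r2:6,r3:Add2
c11: stall | r0:Mul1,r1:9,r2:6,r3:Add2
c12: stall | r0:Mul1,r1:9,r2:6,r3:Add2
c13: CDB Mul2=-351; issue MUL r1<-Mul2 | r0:Mul1,r1:Mul2,r2:6,r3:Add2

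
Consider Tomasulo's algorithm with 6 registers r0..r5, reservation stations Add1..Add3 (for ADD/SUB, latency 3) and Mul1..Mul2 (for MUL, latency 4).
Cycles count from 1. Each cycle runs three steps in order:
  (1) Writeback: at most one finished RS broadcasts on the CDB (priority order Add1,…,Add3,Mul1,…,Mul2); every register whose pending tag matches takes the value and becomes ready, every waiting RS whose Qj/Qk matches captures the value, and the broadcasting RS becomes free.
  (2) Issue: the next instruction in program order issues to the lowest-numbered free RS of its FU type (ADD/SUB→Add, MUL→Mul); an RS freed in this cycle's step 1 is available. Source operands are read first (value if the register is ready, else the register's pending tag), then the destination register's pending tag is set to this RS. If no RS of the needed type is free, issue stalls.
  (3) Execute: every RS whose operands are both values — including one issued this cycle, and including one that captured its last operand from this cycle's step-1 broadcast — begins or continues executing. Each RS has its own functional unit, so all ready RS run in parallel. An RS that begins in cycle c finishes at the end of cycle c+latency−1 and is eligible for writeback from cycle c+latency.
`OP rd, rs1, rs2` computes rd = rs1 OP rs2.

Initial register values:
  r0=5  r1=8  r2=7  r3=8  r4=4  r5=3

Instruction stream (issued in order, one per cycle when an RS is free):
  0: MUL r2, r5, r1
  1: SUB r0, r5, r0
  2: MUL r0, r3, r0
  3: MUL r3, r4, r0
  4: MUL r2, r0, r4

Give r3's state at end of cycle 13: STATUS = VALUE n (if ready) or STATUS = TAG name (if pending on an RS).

STATUS = VALUE -64

cycle 1: issue MUL r2<-Mul1 // r0:5,r1:8,r2:Mul1,r3:8,r4:4,r5:3
cycle 2: issue SUB r0<-Add1 // r0:Add1,r1:8,r2:Mul1,r3:8,r4:4,r5:3
cycle 3: issue MUL r0<-Mul2 // r0:Mul2,r1:8,r2:Mul1,r3:8,r4:4,r5:3
cycle 4: stall // r0:Mul2,r1:8,r2:Mul1,r3:8,r4:4,r5:3
cycle 5: CDB Add1=-2; stall // r0:Mul2,r1:8,r2:Mul1,r3:8,r4:4,r5:3
cycle 6: CDB Mul1=24; issue MUL r3<-Mul1 // r0:Mul2,r1:8,r2:24,r3:Mul1,r4:4,r5:3
cycle 7: stall // r0:Mul2,r1:8,r2:24,r3:Mul1,r4:4,r5:3
cycle 8: stall // r0:Mul2,r1:8,r2:24,r3:Mul1,r4:4,r5:3
cycle 9: CDB Mul2=-16; issue MUL r2<-Mul2 // r0:-16,r1:8,r2:Mul2,r3:Mul1,r4:4,r5:3
cycle 10: - // r0:-16,r1:8,r2:Mul2,r3:Mul1,r4:4,r5:3
cycle 11: - // r0:-16,r1:8,r2:Mul2,r3:Mul1,r4:4,r5:3
cycle 12: - // r0:-16,r1:8,r2:Mul2,r3:Mul1,r4:4,r5:3
cycle 13: CDB Mul1=-64 // r0:-16,r1:8,r2:Mul2,r3:-64,r4:4,r5:3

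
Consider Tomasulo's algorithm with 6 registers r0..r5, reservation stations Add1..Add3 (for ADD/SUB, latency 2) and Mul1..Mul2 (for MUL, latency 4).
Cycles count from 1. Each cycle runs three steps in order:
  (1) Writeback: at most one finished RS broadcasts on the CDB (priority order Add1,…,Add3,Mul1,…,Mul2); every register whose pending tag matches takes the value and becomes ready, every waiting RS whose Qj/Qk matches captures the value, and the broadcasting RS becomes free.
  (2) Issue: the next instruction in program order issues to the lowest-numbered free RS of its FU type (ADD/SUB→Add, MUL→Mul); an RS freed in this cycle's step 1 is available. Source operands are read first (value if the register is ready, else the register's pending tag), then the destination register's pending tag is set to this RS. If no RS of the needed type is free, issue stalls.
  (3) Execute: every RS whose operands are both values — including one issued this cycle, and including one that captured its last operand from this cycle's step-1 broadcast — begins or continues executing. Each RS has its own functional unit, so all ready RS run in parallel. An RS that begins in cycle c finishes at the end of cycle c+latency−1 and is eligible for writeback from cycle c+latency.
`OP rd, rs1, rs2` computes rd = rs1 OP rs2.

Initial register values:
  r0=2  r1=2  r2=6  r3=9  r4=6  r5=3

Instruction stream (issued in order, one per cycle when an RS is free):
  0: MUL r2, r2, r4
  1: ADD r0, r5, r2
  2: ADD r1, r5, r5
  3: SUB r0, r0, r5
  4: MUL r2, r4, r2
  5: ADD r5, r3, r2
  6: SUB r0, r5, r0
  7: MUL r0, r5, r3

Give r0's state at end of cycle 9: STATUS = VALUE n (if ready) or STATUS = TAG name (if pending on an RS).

cycle 1: issue MUL r2<-Mul1 // r0:2,r1:2,r2:Mul1,r3:9,r4:6,r5:3
cycle 2: issue ADD r0<-Add1 // r0:Add1,r1:2,r2:Mul1,r3:9,r4:6,r5:3
cycle 3: issue ADD r1<-Add2 // r0:Add1,r1:Add2,r2:Mul1,r3:9,r4:6,r5:3
cycle 4: issue SUB r0<-Add3 // r0:Add3,r1:Add2,r2:Mul1,r3:9,r4:6,r5:3
cycle 5: CDB Add2=6; issue MUL r2<-Mul2 // r0:Add3,r1:6,r2:Mul2,r3:9,r4:6,r5:3
cycle 6: CDB Mul1=36; issue ADD r5<-Add2 // r0:Add3,r1:6,r2:Mul2,r3:9,r4:6,r5:Add2
cycle 7: stall // r0:Add3,r1:6,r2:Mul2,r3:9,r4:6,r5:Add2
cycle 8: CDB Add1=39; issue SUB r0<-Add1 // r0:Add1,r1:6,r2:Mul2,r3:9,r4:6,r5:Add2
cycle 9: issue MUL r0<-Mul1 // r0:Mul1,r1:6,r2:Mul2,r3:9,r4:6,r5:Add2

STATUS = TAG Mul1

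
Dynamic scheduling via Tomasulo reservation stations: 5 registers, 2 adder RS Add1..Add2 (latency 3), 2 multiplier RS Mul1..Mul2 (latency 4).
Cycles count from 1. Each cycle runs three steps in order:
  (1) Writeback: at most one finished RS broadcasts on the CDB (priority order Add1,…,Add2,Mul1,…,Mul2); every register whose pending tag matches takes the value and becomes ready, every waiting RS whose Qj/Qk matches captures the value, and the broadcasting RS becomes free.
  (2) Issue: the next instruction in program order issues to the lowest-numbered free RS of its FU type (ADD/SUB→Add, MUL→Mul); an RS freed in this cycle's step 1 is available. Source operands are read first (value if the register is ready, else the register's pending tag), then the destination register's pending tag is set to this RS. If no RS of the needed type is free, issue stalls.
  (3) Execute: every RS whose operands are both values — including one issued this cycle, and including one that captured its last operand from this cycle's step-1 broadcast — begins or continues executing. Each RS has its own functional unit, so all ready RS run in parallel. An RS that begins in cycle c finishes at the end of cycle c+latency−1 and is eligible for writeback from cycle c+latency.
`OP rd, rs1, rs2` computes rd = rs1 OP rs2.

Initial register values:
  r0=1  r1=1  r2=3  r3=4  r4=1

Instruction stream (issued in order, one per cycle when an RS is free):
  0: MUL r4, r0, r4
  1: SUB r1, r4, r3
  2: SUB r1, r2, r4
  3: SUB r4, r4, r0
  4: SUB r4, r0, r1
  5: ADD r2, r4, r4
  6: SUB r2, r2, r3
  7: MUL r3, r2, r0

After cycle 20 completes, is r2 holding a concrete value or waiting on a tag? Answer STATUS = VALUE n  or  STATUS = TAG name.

STATUS = VALUE -6

  c1: issue MUL r4<-Mul1  regs: r0:1,r1:1,r2:3,r3:4,r4:Mul1
  c2: issue SUB r1<-Add1  regs: r0:1,r1:Add1,r2:3,r3:4,r4:Mul1
  c3: issue SUB r1<-Add2  regs: r0:1,r1:Add2,r2:3,r3:4,r4:Mul1
  c4: stall  regs: r0:1,r1:Add2,r2:3,r3:4,r4:Mul1
  c5: CDB Mul1=1; stall  regs: r0:1,r1:Add2,r2:3,r3:4,r4:1
  c6: stall  regs: r0:1,r1:Add2,r2:3,r3:4,r4:1
  c7: stall  regs: r0:1,r1:Add2,r2:3,r3:4,r4:1
  c8: CDB Add1=-3; issue SUB r4<-Add1  regs: r0:1,r1:Add2,r2:3,r3:4,r4:Add1
  c9: CDB Add2=2; issue SUB r4<-Add2  regs: r0:1,r1:2,r2:3,r3:4,r4:Add2
  c10: stall  regs: r0:1,r1:2,r2:3,r3:4,r4:Add2
  c11: CDB Add1=0; issue ADD r2<-Add1  regs: r0:1,r1:2,r2:Add1,r3:4,r4:Add2
  c12: CDB Add2=-1; issue SUB r2<-Add2  regs: r0:1,r1:2,r2:Add2,r3:4,r4:-1
  c13: issue MUL r3<-Mul1  regs: r0:1,r1:2,r2:Add2,r3:Mul1,r4:-1
  c14: -  regs: r0:1,r1:2,r2:Add2,r3:Mul1,r4:-1
  c15: CDB Add1=-2  regs: r0:1,r1:2,r2:Add2,r3:Mul1,r4:-1
  c16: -  regs: r0:1,r1:2,r2:Add2,r3:Mul1,r4:-1
  c17: -  regs: r0:1,r1:2,r2:Add2,r3:Mul1,r4:-1
  c18: CDB Add2=-6  regs: r0:1,r1:2,r2:-6,r3:Mul1,r4:-1
  c19: -  regs: r0:1,r1:2,r2:-6,r3:Mul1,r4:-1
  c20: -  regs: r0:1,r1:2,r2:-6,r3:Mul1,r4:-1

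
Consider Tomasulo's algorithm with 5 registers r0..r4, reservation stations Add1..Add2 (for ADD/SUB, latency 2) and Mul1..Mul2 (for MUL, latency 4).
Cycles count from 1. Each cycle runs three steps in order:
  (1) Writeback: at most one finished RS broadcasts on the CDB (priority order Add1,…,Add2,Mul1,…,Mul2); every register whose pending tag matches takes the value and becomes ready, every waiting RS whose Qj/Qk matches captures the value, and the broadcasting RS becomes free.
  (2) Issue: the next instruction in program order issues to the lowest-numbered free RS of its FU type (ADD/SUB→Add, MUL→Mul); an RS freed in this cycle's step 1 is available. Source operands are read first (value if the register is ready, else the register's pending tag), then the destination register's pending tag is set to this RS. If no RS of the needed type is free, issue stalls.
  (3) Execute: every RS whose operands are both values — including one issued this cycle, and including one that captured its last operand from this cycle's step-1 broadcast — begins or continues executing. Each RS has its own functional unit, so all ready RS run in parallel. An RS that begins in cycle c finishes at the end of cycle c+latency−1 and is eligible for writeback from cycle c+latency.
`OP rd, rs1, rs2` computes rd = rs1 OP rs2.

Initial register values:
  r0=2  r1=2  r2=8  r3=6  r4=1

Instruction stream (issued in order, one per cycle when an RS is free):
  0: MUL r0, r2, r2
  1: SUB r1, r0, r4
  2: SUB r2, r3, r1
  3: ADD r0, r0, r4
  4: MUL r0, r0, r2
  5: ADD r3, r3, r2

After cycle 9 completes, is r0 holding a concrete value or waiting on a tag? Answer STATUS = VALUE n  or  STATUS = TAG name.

STATUS = TAG Mul1

c1: issue MUL r0<-Mul1 | r0:Mul1,r1:2,r2:8,r3:6,r4:1
c2: issue SUB r1<-Add1 | r0:Mul1,r1:Add1,r2:8,r3:6,r4:1
c3: issue SUB r2<-Add2 | r0:Mul1,r1:Add1,r2:Add2,r3:6,r4:1
c4: stall | r0:Mul1,r1:Add1,r2:Add2,r3:6,r4:1
c5: CDB Mul1=64; stall | r0:64,r1:Add1,r2:Add2,r3:6,r4:1
c6: stall | r0:64,r1:Add1,r2:Add2,r3:6,r4:1
c7: CDB Add1=63; issue ADD r0<-Add1 | r0:Add1,r1:63,r2:Add2,r3:6,r4:1
c8: issue MUL r0<-Mul1 | r0:Mul1,r1:63,r2:Add2,r3:6,r4:1
c9: CDB Add1=65; issue ADD r3<-Add1 | r0:Mul1,r1:63,r2:Add2,r3:Add1,r4:1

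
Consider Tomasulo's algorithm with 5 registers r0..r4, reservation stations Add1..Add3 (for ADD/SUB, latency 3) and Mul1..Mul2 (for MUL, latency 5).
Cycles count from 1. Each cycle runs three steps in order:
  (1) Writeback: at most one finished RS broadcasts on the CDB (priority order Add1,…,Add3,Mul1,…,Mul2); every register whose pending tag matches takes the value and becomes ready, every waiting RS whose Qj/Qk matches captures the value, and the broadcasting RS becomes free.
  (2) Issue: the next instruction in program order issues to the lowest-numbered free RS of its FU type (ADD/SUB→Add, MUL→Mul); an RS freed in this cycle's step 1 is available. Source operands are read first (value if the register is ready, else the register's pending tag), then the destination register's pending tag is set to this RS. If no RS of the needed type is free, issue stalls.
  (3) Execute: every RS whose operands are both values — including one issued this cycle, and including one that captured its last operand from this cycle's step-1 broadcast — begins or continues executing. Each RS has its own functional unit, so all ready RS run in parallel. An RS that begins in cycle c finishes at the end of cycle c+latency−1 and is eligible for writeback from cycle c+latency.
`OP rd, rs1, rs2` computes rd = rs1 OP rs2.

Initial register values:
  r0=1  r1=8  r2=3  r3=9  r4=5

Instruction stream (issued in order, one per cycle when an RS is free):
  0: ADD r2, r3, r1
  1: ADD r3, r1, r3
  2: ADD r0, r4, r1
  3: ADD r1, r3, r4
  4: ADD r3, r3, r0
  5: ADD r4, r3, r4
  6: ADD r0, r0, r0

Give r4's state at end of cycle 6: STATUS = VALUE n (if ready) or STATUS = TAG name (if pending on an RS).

STATUS = TAG Add3

cycle 1: issue ADD r2<-Add1 // r0:1,r1:8,r2:Add1,r3:9,r4:5
cycle 2: issue ADD r3<-Add2 // r0:1,r1:8,r2:Add1,r3:Add2,r4:5
cycle 3: issue ADD r0<-Add3 // r0:Add3,r1:8,r2:Add1,r3:Add2,r4:5
cycle 4: CDB Add1=17; issue ADD r1<-Add1 // r0:Add3,r1:Add1,r2:17,r3:Add2,r4:5
cycle 5: CDB Add2=17; issue ADD r3<-Add2 // r0:Add3,r1:Add1,r2:17,r3:Add2,r4:5
cycle 6: CDB Add3=13; issue ADD r4<-Add3 // r0:13,r1:Add1,r2:17,r3:Add2,r4:Add3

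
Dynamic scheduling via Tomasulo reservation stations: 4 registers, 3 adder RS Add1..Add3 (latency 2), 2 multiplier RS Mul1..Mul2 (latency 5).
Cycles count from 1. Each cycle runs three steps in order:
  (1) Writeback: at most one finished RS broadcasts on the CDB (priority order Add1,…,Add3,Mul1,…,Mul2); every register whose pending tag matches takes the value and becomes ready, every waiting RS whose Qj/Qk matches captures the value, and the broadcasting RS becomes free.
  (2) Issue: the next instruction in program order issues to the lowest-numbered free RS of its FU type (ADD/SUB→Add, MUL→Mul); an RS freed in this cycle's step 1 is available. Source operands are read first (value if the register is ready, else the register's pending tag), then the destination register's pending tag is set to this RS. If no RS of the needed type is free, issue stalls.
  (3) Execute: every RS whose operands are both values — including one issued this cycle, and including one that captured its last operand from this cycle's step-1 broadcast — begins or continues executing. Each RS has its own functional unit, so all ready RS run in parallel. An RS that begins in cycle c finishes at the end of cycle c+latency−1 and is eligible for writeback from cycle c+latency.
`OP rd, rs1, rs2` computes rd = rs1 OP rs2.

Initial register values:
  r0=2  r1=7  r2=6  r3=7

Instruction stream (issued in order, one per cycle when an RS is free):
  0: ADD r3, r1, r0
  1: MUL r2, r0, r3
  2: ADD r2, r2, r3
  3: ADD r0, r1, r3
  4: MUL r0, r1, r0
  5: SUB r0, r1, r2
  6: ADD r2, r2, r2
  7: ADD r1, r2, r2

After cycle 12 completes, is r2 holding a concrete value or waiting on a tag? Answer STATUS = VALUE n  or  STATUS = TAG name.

cycle 1: issue ADD r3<-Add1 // r0:2,r1:7,r2:6,r3:Add1
cycle 2: issue MUL r2<-Mul1 // r0:2,r1:7,r2:Mul1,r3:Add1
cycle 3: CDB Add1=9; issue ADD r2<-Add1 // r0:2,r1:7,r2:Add1,r3:9
cycle 4: issue ADD r0<-Add2 // r0:Add2,r1:7,r2:Add1,r3:9
cycle 5: issue MUL r0<-Mul2 // r0:Mul2,r1:7,r2:Add1,r3:9
cycle 6: CDB Add2=16; issue SUB r0<-Add2 // r0:Add2,r1:7,r2:Add1,r3:9
cycle 7: issue ADD r2<-Add3 // r0:Add2,r1:7,r2:Add3,r3:9
cycle 8: CDB Mul1=18; stall // r0:Add2,r1:7,r2:Add3,r3:9
cycle 9: stall // r0:Add2,r1:7,r2:Add3,r3:9
cycle 10: CDB Add1=27; issue ADD r1<-Add1 // r0:Add2,r1:Add1,r2:Add3,r3:9
cycle 11: CDB Mul2=112 // r0:Add2,r1:Add1,r2:Add3,r3:9
cycle 12: CDB Add2=-20 // r0:-20,r1:Add1,r2:Add3,r3:9

STATUS = TAG Add3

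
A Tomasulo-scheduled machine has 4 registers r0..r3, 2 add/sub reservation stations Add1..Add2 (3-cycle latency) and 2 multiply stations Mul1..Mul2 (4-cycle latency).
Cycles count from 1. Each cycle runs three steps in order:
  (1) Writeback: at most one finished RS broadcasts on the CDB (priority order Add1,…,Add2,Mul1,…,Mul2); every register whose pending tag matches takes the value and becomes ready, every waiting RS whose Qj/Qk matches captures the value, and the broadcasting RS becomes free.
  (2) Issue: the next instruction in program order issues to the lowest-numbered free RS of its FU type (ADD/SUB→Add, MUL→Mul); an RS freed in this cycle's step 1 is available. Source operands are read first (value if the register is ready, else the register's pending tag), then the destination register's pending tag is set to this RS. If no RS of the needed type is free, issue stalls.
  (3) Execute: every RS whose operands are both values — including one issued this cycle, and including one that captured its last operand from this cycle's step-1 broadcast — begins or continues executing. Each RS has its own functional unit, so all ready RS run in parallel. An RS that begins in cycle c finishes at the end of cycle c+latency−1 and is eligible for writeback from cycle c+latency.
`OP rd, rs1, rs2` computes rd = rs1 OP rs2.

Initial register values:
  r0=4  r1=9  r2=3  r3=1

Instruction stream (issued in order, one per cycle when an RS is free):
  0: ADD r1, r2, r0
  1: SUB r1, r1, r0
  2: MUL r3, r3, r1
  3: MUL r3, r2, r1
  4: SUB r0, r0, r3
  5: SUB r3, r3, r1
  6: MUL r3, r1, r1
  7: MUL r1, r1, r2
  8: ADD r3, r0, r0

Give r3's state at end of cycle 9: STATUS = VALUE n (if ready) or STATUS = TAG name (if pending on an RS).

c1: issue ADD r1<-Add1 | r0:4,r1:Add1,r2:3,r3:1
c2: issue SUB r1<-Add2 | r0:4,r1:Add2,r2:3,r3:1
c3: issue MUL r3<-Mul1 | r0:4,r1:Add2,r2:3,r3:Mul1
c4: CDB Add1=7; issue MUL r3<-Mul2 | r0:4,r1:Add2,r2:3,r3:Mul2
c5: issue SUB r0<-Add1 | r0:Add1,r1:Add2,r2:3,r3:Mul2
c6: stall | r0:Add1,r1:Add2,r2:3,r3:Mul2
c7: CDB Add2=3; issue SUB r3<-Add2 | r0:Add1,r1:3,r2:3,r3:Add2
c8: stall | r0:Add1,r1:3,r2:3,r3:Add2
c9: stall | r0:Add1,r1:3,r2:3,r3:Add2

STATUS = TAG Add2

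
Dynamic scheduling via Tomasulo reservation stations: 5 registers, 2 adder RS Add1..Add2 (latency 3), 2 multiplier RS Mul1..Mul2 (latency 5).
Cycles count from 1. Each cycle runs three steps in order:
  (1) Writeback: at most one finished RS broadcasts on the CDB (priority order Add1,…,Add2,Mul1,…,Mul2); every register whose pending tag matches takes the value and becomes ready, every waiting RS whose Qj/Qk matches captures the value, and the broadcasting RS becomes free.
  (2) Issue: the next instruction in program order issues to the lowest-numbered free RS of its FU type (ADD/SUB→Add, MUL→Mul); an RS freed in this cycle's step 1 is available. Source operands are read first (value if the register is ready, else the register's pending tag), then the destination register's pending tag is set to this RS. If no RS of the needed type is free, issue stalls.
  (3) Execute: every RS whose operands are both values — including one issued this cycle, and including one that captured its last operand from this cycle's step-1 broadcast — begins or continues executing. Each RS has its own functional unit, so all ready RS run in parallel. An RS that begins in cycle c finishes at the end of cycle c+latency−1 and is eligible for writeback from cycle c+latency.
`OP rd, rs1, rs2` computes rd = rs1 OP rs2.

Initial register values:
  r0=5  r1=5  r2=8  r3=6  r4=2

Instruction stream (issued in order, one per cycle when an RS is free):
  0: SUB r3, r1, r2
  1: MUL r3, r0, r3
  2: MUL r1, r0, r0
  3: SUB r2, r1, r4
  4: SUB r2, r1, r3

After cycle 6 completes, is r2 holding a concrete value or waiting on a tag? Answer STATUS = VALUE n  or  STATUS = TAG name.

STATUS = TAG Add2

c1: issue SUB r3<-Add1 | r0:5,r1:5,r2:8,r3:Add1,r4:2
c2: issue MUL r3<-Mul1 | r0:5,r1:5,r2:8,r3:Mul1,r4:2
c3: issue MUL r1<-Mul2 | r0:5,r1:Mul2,r2:8,r3:Mul1,r4:2
c4: CDB Add1=-3; issue SUB r2<-Add1 | r0:5,r1:Mul2,r2:Add1,r3:Mul1,r4:2
c5: issue SUB r2<-Add2 | r0:5,r1:Mul2,r2:Add2,r3:Mul1,r4:2
c6: - | r0:5,r1:Mul2,r2:Add2,r3:Mul1,r4:2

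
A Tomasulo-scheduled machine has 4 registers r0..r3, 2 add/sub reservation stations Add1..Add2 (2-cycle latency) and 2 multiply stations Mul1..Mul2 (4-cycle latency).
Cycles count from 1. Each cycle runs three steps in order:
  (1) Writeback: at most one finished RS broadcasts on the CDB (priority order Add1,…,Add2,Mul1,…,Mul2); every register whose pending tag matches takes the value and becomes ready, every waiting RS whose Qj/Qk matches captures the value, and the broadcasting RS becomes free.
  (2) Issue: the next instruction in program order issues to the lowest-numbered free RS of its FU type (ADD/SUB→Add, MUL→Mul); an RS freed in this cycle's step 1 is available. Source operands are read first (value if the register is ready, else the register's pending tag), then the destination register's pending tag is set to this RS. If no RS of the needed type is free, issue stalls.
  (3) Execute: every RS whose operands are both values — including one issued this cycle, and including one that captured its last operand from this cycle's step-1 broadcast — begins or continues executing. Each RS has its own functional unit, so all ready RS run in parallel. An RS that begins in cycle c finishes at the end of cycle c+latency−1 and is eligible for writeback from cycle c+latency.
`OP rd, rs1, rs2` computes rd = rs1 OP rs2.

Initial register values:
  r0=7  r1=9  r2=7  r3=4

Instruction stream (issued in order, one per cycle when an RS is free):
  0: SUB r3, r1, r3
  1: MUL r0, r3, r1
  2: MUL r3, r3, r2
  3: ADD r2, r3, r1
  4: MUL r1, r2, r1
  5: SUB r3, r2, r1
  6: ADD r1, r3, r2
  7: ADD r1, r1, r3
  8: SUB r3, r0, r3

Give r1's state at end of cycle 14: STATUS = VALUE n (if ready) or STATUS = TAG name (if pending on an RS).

c1: issue SUB r3<-Add1 | r0:7,r1:9,r2:7,r3:Add1
c2: issue MUL r0<-Mul1 | r0:Mul1,r1:9,r2:7,r3:Add1
c3: CDB Add1=5; issue MUL r3<-Mul2 | r0:Mul1,r1:9,r2:7,r3:Mul2
c4: issue ADD r2<-Add1 | r0:Mul1,r1:9,r2:Add1,r3:Mul2
c5: stall | r0:Mul1,r1:9,r2:Add1,r3:Mul2
c6: stall | r0:Mul1,r1:9,r2:Add1,r3:Mul2
c7: CDB Mul1=45; issue MUL r1<-Mul1 | r0:45,r1:Mul1,r2:Add1,r3:Mul2
c8: CDB Mul2=35; issue SUB r3<-Add2 | r0:45,r1:Mul1,r2:Add1,r3:Add2
c9: stall | r0:45,r1:Mul1,r2:Add1,r3:Add2
c10: CDB Add1=44; issue ADD r1<-Add1 | r0:45,r1:Add1,r2:44,r3:Add2
c11: stall | r0:45,r1:Add1,r2:44,r3:Add2
c12: stall | r0:45,r1:Add1,r2:44,r3:Add2
c13: stall | r0:45,r1:Add1,r2:44,r3:Add2
c14: CDB Mul1=396; stall | r0:45,r1:Add1,r2:44,r3:Add2

STATUS = TAG Add1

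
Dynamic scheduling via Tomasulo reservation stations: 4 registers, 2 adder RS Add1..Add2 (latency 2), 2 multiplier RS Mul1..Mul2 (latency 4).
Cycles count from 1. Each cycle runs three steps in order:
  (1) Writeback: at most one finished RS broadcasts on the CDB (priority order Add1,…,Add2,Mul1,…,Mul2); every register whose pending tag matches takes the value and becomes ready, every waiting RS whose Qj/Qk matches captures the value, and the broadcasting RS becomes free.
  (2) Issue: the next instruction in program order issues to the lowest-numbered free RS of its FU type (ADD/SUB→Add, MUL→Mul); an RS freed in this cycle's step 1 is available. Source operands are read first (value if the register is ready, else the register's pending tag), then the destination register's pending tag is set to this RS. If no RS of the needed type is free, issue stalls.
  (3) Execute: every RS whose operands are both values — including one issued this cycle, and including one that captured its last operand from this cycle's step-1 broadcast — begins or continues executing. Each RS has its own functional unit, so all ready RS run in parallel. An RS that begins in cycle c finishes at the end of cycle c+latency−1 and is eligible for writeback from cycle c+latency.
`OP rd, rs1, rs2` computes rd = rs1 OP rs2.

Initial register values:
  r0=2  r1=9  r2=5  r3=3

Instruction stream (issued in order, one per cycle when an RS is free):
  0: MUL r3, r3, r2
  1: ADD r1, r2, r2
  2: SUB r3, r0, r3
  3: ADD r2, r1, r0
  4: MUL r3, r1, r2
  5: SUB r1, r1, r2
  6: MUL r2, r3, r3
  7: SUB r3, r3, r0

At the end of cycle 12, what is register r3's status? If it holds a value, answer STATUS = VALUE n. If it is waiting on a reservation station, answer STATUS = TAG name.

STATUS = VALUE 118

c1: issue MUL r3<-Mul1 | r0:2,r1:9,r2:5,r3:Mul1
c2: issue ADD r1<-Add1 | r0:2,r1:Add1,r2:5,r3:Mul1
c3: issue SUB r3<-Add2 | r0:2,r1:Add1,r2:5,r3:Add2
c4: CDB Add1=10; issue ADD r2<-Add1 | r0:2,r1:10,r2:Add1,r3:Add2
c5: CDB Mul1=15; issue MUL r3<-Mul1 | r0:2,r1:10,r2:Add1,r3:Mul1
c6: CDB Add1=12; issue SUB r1<-Add1 | r0:2,r1:Add1,r2:12,r3:Mul1
c7: CDB Add2=-13; issue MUL r2<-Mul2 | r0:2,r1:Add1,r2:Mul2,r3:Mul1
c8: CDB Add1=-2; issue SUB r3<-Add1 | r0:2,r1:-2,r2:Mul2,r3:Add1
c9: - | r0:2,r1:-2,r2:Mul2,r3:Add1
c10: CDB Mul1=120 | r0:2,r1:-2,r2:Mul2,r3:Add1
c11: - | r0:2,r1:-2,r2:Mul2,r3:Add1
c12: CDB Add1=118 | r0:2,r1:-2,r2:Mul2,r3:118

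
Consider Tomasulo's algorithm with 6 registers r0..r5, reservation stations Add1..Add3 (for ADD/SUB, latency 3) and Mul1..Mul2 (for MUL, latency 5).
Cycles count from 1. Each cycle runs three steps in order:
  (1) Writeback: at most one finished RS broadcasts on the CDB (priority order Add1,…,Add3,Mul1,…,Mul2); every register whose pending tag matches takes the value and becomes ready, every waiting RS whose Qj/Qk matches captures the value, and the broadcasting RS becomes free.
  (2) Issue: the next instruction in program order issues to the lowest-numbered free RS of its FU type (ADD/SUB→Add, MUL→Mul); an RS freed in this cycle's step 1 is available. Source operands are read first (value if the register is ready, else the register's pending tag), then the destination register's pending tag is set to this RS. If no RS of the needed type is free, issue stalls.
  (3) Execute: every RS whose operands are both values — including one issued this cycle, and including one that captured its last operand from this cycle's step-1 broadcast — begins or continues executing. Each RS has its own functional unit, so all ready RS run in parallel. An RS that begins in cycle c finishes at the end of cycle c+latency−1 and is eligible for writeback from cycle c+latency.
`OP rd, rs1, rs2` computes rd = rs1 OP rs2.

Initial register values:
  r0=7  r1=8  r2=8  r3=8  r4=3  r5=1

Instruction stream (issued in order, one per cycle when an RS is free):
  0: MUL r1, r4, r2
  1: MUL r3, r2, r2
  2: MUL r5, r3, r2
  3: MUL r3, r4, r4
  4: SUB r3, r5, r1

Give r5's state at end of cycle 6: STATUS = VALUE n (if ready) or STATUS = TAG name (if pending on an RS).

STATUS = TAG Mul1

c1: issue MUL r1<-Mul1 | r0:7,r1:Mul1,r2:8,r3:8,r4:3,r5:1
c2: issue MUL r3<-Mul2 | r0:7,r1:Mul1,r2:8,r3:Mul2,r4:3,r5:1
c3: stall | r0:7,r1:Mul1,r2:8,r3:Mul2,r4:3,r5:1
c4: stall | r0:7,r1:Mul1,r2:8,r3:Mul2,r4:3,r5:1
c5: stall | r0:7,r1:Mul1,r2:8,r3:Mul2,r4:3,r5:1
c6: CDB Mul1=24; issue MUL r5<-Mul1 | r0:7,r1:24,r2:8,r3:Mul2,r4:3,r5:Mul1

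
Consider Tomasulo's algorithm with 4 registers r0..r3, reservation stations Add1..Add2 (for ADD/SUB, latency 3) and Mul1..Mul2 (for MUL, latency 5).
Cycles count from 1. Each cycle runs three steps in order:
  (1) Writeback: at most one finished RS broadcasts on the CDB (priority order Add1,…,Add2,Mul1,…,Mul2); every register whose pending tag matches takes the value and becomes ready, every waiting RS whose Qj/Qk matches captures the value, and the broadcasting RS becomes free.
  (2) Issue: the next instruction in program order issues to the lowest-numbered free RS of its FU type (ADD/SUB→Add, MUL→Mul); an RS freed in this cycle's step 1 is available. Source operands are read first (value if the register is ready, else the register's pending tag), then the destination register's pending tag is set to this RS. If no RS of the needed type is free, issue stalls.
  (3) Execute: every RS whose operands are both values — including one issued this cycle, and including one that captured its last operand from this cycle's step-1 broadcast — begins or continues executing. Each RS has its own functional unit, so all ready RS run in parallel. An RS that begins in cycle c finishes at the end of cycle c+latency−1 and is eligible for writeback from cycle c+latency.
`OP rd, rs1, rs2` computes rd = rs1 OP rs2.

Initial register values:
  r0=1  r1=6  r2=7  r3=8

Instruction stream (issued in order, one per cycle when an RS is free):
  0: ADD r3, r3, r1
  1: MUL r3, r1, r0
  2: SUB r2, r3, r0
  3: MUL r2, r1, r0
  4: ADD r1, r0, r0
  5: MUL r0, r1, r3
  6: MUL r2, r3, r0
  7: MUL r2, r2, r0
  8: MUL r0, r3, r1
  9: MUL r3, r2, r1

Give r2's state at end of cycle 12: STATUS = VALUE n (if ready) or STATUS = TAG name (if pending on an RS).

STATUS = TAG Mul2

c1: issue ADD r3<-Add1 | r0:1,r1:6,r2:7,r3:Add1
c2: issue MUL r3<-Mul1 | r0:1,r1:6,r2:7,r3:Mul1
c3: issue SUB r2<-Add2 | r0:1,r1:6,r2:Add2,r3:Mul1
c4: CDB Add1=14; issue MUL r2<-Mul2 | r0:1,r1:6,r2:Mul2,r3:Mul1
c5: issue ADD r1<-Add1 | r0:1,r1:Add1,r2:Mul2,r3:Mul1
c6: stall | r0:1,r1:Add1,r2:Mul2,r3:Mul1
c7: CDB Mul1=6; issue MUL r0<-Mul1 | r0:Mul1,r1:Add1,r2:Mul2,r3:6
c8: CDB Add1=2; stall | r0:Mul1,r1:2,r2:Mul2,r3:6
c9: CDB Mul2=6; issue MUL r2<-Mul2 | r0:Mul1,r1:2,r2:Mul2,r3:6
c10: CDB Add2=5; stall | r0:Mul1,r1:2,r2:Mul2,r3:6
c11: stall | r0:Mul1,r1:2,r2:Mul2,r3:6
c12: stall | r0:Mul1,r1:2,r2:Mul2,r3:6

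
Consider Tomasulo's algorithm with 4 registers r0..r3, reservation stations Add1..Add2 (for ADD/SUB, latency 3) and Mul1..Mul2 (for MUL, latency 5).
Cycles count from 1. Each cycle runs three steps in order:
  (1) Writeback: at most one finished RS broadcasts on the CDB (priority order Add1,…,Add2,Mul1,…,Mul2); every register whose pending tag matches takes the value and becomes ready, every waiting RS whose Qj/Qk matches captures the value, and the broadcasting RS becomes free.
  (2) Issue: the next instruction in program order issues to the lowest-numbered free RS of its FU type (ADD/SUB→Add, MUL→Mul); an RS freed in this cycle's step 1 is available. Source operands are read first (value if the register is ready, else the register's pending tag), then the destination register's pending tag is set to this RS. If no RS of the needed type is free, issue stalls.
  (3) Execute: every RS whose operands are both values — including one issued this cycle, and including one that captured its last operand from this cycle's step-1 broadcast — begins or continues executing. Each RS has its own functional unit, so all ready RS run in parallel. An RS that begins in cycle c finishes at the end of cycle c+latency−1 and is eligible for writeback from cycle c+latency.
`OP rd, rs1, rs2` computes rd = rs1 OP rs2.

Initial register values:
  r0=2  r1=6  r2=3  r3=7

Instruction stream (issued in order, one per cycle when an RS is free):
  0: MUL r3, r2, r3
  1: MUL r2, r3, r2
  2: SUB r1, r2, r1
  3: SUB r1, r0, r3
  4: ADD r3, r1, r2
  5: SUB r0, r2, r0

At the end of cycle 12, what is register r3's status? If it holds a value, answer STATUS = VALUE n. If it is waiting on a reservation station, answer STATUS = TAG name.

  c1: issue MUL r3<-Mul1  regs: r0:2,r1:6,r2:3,r3:Mul1
  c2: issue MUL r2<-Mul2  regs: r0:2,r1:6,r2:Mul2,r3:Mul1
  c3: issue SUB r1<-Add1  regs: r0:2,r1:Add1,r2:Mul2,r3:Mul1
  c4: issue SUB r1<-Add2  regs: r0:2,r1:Add2,r2:Mul2,r3:Mul1
  c5: stall  regs: r0:2,r1:Add2,r2:Mul2,r3:Mul1
  c6: CDB Mul1=21; stall  regs: r0:2,r1:Add2,r2:Mul2,r3:21
  c7: stall  regs: r0:2,r1:Add2,r2:Mul2,r3:21
  c8: stall  regs: r0:2,r1:Add2,r2:Mul2,r3:21
  c9: CDB Add2=-19; issue ADD r3<-Add2  regs: r0:2,r1:-19,r2:Mul2,r3:Add2
  c10: stall  regs: r0:2,r1:-19,r2:Mul2,r3:Add2
  c11: CDB Mul2=63; stall  regs: r0:2,r1:-19,r2:63,r3:Add2
  c12: stall  regs: r0:2,r1:-19,r2:63,r3:Add2

STATUS = TAG Add2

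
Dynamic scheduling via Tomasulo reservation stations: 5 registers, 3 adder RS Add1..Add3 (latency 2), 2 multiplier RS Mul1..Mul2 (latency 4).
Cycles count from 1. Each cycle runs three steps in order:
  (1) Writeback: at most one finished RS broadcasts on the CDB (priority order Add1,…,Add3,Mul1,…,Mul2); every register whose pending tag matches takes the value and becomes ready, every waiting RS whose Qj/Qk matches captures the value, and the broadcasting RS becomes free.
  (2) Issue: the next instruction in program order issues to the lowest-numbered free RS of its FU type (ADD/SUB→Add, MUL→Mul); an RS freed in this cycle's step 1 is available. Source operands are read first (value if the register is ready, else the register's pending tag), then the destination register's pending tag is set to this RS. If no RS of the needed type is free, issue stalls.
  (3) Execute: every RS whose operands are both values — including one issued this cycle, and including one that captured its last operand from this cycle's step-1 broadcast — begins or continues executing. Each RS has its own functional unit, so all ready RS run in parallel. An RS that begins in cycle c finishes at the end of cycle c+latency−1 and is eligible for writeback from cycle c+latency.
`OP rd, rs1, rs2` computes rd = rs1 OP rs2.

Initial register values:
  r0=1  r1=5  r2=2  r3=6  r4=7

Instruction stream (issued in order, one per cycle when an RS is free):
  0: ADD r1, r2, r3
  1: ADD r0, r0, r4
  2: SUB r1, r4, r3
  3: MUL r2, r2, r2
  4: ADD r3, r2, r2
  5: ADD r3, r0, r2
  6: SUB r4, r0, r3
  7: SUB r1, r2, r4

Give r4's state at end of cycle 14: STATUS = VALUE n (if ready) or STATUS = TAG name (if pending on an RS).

cycle 1: issue ADD r1<-Add1 // r0:1,r1:Add1,r2:2,r3:6,r4:7
cycle 2: issue ADD r0<-Add2 // r0:Add2,r1:Add1,r2:2,r3:6,r4:7
cycle 3: CDB Add1=8; issue SUB r1<-Add1 // r0:Add2,r1:Add1,r2:2,r3:6,r4:7
cycle 4: CDB Add2=8; issue MUL r2<-Mul1 // r0:8,r1:Add1,r2:Mul1,r3:6,r4:7
cycle 5: CDB Add1=1; issue ADD r3<-Add1 // r0:8,r1:1,r2:Mul1,r3:Add1,r4:7
cycle 6: issue ADD r3<-Add2 // r0:8,r1:1,r2:Mul1,r3:Add2,r4:7
cycle 7: issue SUB r4<-Add3 // r0:8,r1:1,r2:Mul1,r3:Add2,r4:Add3
cycle 8: CDB Mul1=4; stall // r0:8,r1:1,r2:4,r3:Add2,r4:Add3
cycle 9: stall // r0:8,r1:1,r2:4,r3:Add2,r4:Add3
cycle 10: CDB Add1=8; issue SUB r1<-Add1 // r0:8,r1:Add1,r2:4,r3:Add2,r4:Add3
cycle 11: CDB Add2=12 // r0:8,r1:Add1,r2:4,r3:12,r4:Add3
cycle 12: - // r0:8,r1:Add1,r2:4,r3:12,r4:Add3
cycle 13: CDB Add3=-4 // r0:8,r1:Add1,r2:4,r3:12,r4:-4
cycle 14: - // r0:8,r1:Add1,r2:4,r3:12,r4:-4

STATUS = VALUE -4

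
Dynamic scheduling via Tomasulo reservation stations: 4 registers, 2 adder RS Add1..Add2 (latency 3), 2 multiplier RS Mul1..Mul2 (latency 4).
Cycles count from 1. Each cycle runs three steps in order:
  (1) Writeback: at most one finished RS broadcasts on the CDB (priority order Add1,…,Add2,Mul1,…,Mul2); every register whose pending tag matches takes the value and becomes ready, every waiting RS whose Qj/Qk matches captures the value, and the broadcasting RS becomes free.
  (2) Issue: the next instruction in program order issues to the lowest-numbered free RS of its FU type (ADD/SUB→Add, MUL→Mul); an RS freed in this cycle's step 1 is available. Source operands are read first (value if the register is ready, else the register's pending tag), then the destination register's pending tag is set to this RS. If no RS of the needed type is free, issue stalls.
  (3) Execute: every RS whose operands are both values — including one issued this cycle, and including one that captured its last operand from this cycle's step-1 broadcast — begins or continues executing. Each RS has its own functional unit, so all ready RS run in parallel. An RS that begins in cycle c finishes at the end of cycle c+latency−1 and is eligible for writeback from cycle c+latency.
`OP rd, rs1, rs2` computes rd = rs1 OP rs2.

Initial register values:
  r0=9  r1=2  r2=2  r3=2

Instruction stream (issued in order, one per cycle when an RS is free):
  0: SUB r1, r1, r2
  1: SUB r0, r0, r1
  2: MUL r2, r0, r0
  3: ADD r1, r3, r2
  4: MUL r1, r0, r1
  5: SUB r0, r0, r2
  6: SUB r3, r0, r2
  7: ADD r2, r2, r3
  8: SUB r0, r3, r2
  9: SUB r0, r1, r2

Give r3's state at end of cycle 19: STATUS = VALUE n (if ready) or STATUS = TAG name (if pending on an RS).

  c1: issue SUB r1<-Add1  regs: r0:9,r1:Add1,r2:2,r3:2
  c2: issue SUB r0<-Add2  regs: r0:Add2,r1:Add1,r2:2,r3:2
  c3: issue MUL r2<-Mul1  regs: r0:Add2,r1:Add1,r2:Mul1,r3:2
  c4: CDB Add1=0; issue ADD r1<-Add1  regs: r0:Add2,r1:Add1,r2:Mul1,r3:2
  c5: issue MUL r1<-Mul2  regs: r0:Add2,r1:Mul2,r2:Mul1,r3:2
  c6: stall  regs: r0:Add2,r1:Mul2,r2:Mul1,r3:2
  c7: CDB Add2=9; issue SUB r0<-Add2  regs: r0:Add2,r1:Mul2,r2:Mul1,r3:2
  c8: stall  regs: r0:Add2,r1:Mul2,r2:Mul1,r3:2
  c9: stall  regs: r0:Add2,r1:Mul2,r2:Mul1,r3:2
  c10: stall  regs: r0:Add2,r1:Mul2,r2:Mul1,r3:2
  c11: CDB Mul1=81; stall  regs: r0:Add2,r1:Mul2,r2:81,r3:2
  c12: stall  regs: r0:Add2,r1:Mul2,r2:81,r3:2
  c13: stall  regs: r0:Add2,r1:Mul2,r2:81,r3:2
  c14: CDB Add1=83; issue SUB r3<-Add1  regs: r0:Add2,r1:Mul2,r2:81,r3:Add1
  c15: CDB Add2=-72; issue ADD r2<-Add2  regs: r0:-72,r1:Mul2,r2:Add2,r3:Add1
  c16: stall  regs: r0:-72,r1:Mul2,r2:Add2,r3:Add1
  c17: stall  regs: r0:-72,r1:Mul2,r2:Add2,r3:Add1
  c18: CDB Add1=-153; issue SUB r0<-Add1  regs: r0:Add1,r1:Mul2,r2:Add2,r3:-153
  c19: CDB Mul2=747; stall  regs: r0:Add1,r1:747,r2:Add2,r3:-153

STATUS = VALUE -153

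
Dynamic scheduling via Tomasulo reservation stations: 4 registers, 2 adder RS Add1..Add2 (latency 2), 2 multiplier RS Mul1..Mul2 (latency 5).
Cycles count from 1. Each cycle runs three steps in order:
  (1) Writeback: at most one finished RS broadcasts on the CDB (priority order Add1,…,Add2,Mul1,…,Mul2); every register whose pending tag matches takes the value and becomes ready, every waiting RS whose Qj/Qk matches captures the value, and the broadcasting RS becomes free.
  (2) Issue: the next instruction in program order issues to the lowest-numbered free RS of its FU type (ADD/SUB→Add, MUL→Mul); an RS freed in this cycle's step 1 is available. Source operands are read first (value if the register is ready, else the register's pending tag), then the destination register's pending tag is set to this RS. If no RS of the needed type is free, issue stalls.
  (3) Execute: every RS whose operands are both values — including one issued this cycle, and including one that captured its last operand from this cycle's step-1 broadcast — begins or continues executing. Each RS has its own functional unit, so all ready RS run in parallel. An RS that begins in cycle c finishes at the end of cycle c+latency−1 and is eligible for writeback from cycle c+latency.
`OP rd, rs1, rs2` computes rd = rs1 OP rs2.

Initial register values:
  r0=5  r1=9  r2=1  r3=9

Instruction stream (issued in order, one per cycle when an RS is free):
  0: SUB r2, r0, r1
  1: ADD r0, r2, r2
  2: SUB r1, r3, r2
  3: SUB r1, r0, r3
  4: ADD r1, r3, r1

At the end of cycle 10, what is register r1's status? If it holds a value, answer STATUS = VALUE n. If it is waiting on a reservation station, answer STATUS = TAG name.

STATUS = VALUE -8

cycle 1: issue SUB r2<-Add1 // r0:5,r1:9,r2:Add1,r3:9
cycle 2: issue ADD r0<-Add2 // r0:Add2,r1:9,r2:Add1,r3:9
cycle 3: CDB Add1=-4; issue SUB r1<-Add1 // r0:Add2,r1:Add1,r2:-4,r3:9
cycle 4: stall // r0:Add2,r1:Add1,r2:-4,r3:9
cycle 5: CDB Add1=13; issue SUB r1<-Add1 // r0:Add2,r1:Add1,r2:-4,r3:9
cycle 6: CDB Add2=-8; issue ADD r1<-Add2 // r0:-8,r1:Add2,r2:-4,r3:9
cycle 7: - // r0:-8,r1:Add2,r2:-4,r3:9
cycle 8: CDB Add1=-17 // r0:-8,r1:Add2,r2:-4,r3:9
cycle 9: - // r0:-8,r1:Add2,r2:-4,r3:9
cycle 10: CDB Add2=-8 // r0:-8,r1:-8,r2:-4,r3:9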